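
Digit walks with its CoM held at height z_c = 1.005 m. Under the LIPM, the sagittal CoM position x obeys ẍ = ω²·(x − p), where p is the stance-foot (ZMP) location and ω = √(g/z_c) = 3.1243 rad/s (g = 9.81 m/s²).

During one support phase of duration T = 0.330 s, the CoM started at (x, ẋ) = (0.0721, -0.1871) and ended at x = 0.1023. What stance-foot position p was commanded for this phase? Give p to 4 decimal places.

ωT = 3.1243·0.330 = 1.031019; cosh(ωT) = 1.580282, sinh(ωT) = 1.223639
x(T) = p + (x₀−p)·cosh(ωT) + (ẋ₀/ω)·sinh(ωT) ⇒ p·(1 − cosh) = x(T) − x₀·cosh − (ẋ₀/ω)·sinh
numerator   = 0.1023 − (0.0721)·1.580282 − (-0.1871/3.1243)·1.223639 = 0.061640
denominator = 1 − 1.580282 = -0.580282
p = 0.061640 / -0.580282 = -0.1062

p = -0.1062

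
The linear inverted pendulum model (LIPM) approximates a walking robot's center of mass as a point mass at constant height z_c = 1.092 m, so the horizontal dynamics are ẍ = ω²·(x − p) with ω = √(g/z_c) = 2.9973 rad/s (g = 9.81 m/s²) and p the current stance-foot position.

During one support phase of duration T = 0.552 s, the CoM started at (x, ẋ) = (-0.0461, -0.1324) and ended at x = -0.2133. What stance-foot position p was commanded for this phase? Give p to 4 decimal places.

ωT = 2.9973·0.552 = 1.654510; cosh(ωT) = 2.710850, sinh(ωT) = 2.519664
x(T) = p + (x₀−p)·cosh(ωT) + (ẋ₀/ω)·sinh(ωT) ⇒ p·(1 − cosh) = x(T) − x₀·cosh − (ẋ₀/ω)·sinh
numerator   = -0.2133 − (-0.0461)·2.710850 − (-0.1324/2.9973)·2.519664 = 0.022972
denominator = 1 − 2.710850 = -1.710850
p = 0.022972 / -1.710850 = -0.0134

p = -0.0134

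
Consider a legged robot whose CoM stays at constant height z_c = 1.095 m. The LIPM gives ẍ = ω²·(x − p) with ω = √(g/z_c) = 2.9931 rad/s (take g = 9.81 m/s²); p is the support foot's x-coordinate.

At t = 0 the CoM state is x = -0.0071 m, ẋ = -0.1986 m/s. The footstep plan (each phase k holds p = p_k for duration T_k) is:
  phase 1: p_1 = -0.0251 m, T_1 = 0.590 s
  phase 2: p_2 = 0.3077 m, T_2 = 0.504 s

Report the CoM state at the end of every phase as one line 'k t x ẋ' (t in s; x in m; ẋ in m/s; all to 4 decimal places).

1 0.5900 -0.1592 -0.4447
2 1.0940 -1.1186 -4.0582

phase 1: p=-0.0251, T=0.590, ωT=1.765929, cosh=3.009015, sinh=2.837987; start (x,ẋ)=(-0.007100, -0.198600) → end (x,ẋ)=(-0.159246, -0.444692)
phase 2: p=0.3077, T=0.504, ωT=1.508522, cosh=2.370642, sinh=2.149405; start (x,ẋ)=(-0.159246, -0.444692) → end (x,ẋ)=(-1.118603, -4.058245)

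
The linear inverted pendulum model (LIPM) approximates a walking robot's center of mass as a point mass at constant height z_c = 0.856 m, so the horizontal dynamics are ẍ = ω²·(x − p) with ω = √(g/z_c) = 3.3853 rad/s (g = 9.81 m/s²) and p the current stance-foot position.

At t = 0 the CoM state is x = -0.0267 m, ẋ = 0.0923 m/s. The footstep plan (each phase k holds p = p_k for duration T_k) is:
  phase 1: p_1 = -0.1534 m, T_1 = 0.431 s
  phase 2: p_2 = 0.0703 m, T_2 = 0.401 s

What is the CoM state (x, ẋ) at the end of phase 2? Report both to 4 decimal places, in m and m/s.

x = 0.8969, ẋ = 2.9730

phase 1: p=-0.1534, T=0.431, ωT=1.459064, cosh=2.267193, sinh=2.034739; start (x,ẋ)=(-0.026700, 0.092300) → end (x,ẋ)=(0.189330, 1.081997)
phase 2: p=0.0703, T=0.401, ωT=1.357505, cosh=2.071894, sinh=1.814592; start (x,ẋ)=(0.189330, 1.081997) → end (x,ẋ)=(0.896892, 2.972980)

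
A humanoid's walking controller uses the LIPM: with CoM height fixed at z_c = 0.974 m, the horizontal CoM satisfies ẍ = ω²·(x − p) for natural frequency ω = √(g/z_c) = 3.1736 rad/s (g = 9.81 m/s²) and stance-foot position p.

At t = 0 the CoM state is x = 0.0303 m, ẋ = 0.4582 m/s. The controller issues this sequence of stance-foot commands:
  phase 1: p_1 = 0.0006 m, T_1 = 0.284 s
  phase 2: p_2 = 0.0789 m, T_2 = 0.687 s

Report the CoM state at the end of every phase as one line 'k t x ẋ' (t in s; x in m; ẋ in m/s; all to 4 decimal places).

1 0.2840 0.1917 0.7542
2 0.9710 1.6222 4.9427

phase 1: p=0.0006, T=0.284, ωT=0.901302, cosh=1.434425, sinh=1.028384; start (x,ẋ)=(0.030300, 0.458200) → end (x,ẋ)=(0.191679, 0.754185)
phase 2: p=0.0789, T=0.687, ωT=2.180263, cosh=4.480823, sinh=4.367812; start (x,ẋ)=(0.191679, 0.754185) → end (x,ẋ)=(1.622224, 4.942676)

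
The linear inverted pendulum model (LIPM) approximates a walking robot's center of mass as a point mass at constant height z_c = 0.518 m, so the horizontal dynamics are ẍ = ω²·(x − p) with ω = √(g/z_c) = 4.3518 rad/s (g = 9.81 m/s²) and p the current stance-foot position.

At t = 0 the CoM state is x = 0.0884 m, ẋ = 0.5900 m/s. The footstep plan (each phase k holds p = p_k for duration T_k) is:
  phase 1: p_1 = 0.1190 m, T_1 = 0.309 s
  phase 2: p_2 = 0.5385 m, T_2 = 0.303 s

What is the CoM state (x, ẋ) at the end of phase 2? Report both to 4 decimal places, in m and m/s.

x = 0.4454, ẋ = 0.1335

phase 1: p=0.1190, T=0.309, ωT=1.344706, cosh=2.048838, sinh=1.788221; start (x,ẋ)=(0.088400, 0.590000) → end (x,ẋ)=(0.298746, 0.970686)
phase 2: p=0.5385, T=0.303, ωT=1.318595, cosh=2.002839, sinh=1.735328; start (x,ẋ)=(0.298746, 0.970686) → end (x,ẋ)=(0.445382, 0.133549)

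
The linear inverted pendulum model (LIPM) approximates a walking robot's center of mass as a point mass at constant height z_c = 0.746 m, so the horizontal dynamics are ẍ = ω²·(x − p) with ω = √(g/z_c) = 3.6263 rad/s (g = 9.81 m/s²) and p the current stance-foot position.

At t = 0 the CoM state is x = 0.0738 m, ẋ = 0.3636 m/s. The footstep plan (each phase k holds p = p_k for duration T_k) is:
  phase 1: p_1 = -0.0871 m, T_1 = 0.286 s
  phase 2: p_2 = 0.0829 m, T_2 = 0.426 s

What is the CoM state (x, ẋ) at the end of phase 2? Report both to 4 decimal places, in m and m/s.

x = 1.3953, ẋ = 4.8741

phase 1: p=-0.0871, T=0.286, ωT=1.037122, cosh=1.587780, sinh=1.233306; start (x,ẋ)=(0.073800, 0.363600) → end (x,ẋ)=(0.292034, 1.296916)
phase 2: p=0.0829, T=0.426, ωT=1.544804, cosh=2.450203, sinh=2.236849; start (x,ẋ)=(0.292034, 1.296916) → end (x,ẋ)=(1.395312, 4.874096)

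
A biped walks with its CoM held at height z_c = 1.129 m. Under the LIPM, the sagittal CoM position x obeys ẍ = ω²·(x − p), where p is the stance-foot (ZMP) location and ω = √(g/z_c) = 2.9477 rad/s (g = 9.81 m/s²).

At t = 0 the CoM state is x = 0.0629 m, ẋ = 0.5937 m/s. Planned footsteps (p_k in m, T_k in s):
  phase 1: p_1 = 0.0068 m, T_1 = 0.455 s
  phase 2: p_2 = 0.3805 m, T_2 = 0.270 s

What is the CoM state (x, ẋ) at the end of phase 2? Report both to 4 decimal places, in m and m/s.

phase 1: p=0.0068, T=0.455, ωT=1.341204, cosh=2.042587, sinh=1.781056; start (x,ẋ)=(0.062900, 0.593700) → end (x,ẋ)=(0.480114, 1.507210)
phase 2: p=0.3805, T=0.270, ωT=0.795879, cosh=1.333786, sinh=0.882602; start (x,ẋ)=(0.480114, 1.507210) → end (x,ẋ)=(0.964653, 2.269456)

x = 0.9647, ẋ = 2.2695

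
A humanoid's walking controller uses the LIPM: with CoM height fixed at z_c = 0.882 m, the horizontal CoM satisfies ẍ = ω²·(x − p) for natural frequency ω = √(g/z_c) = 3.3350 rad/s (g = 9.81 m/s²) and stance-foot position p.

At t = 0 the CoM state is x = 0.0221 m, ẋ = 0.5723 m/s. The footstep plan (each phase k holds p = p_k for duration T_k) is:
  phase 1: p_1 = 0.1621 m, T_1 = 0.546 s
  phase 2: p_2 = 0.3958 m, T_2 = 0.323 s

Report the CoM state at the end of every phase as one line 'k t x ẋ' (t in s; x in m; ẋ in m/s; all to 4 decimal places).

phase 1: p=0.1621, T=0.546, ωT=1.820910, cosh=3.169678, sinh=3.007800; start (x,ẋ)=(0.022100, 0.572300) → end (x,ẋ)=(0.234496, 0.409665)
phase 2: p=0.3958, T=0.323, ωT=1.077205, cosh=1.638503, sinh=1.297957; start (x,ẋ)=(0.234496, 0.409665) → end (x,ẋ)=(0.290942, -0.026997)

1 0.5460 0.2345 0.4097
2 0.8690 0.2909 -0.0270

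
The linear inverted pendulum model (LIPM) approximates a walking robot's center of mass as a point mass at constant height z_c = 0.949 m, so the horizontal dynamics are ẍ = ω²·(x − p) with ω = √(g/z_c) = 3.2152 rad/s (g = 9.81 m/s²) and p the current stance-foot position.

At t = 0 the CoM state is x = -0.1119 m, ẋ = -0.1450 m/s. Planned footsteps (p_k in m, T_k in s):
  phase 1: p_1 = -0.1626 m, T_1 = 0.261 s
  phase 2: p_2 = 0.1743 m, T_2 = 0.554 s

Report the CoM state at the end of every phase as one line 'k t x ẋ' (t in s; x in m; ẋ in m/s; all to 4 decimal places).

phase 1: p=-0.1626, T=0.261, ωT=0.839167, cosh=1.373254, sinh=0.941184; start (x,ẋ)=(-0.111900, -0.145000) → end (x,ẋ)=(-0.135422, -0.045699)
phase 2: p=0.1743, T=0.554, ωT=1.781221, cosh=3.052766, sinh=2.884334; start (x,ẋ)=(-0.135422, -0.045699) → end (x,ẋ)=(-0.812204, -3.011778)

1 0.2610 -0.1354 -0.0457
2 0.8150 -0.8122 -3.0118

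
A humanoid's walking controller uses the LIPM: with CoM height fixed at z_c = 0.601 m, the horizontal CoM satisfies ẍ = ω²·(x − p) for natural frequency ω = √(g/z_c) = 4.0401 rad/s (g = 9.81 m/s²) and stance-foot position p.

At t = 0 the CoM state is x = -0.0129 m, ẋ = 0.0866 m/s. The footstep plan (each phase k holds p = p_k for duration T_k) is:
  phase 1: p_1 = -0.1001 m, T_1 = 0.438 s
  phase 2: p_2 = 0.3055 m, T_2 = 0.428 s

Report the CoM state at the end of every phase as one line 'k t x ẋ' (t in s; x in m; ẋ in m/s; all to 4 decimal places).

phase 1: p=-0.1001, T=0.438, ωT=1.769564, cosh=3.019350, sinh=2.848943; start (x,ẋ)=(-0.012900, 0.086600) → end (x,ẋ)=(0.224255, 1.265149)
phase 2: p=0.3055, T=0.428, ωT=1.729163, cosh=2.906683, sinh=2.729250; start (x,ẋ)=(0.224255, 1.265149) → end (x,ẋ)=(0.924005, 2.781541)

1 0.4380 0.2243 1.2651
2 0.8660 0.9240 2.7815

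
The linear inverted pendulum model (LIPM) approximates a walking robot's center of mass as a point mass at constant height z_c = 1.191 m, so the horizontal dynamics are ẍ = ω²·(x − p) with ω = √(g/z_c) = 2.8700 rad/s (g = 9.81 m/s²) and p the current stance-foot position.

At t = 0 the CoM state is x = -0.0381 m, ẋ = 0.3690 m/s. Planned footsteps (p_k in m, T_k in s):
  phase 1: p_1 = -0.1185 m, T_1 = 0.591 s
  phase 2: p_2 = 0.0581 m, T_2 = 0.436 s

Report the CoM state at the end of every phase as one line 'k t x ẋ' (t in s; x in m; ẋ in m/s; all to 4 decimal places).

1 0.5910 0.4468 1.6479
2 1.0270 1.7143 4.9055

phase 1: p=-0.1185, T=0.591, ωT=1.696170, cosh=2.818203, sinh=2.634819; start (x,ẋ)=(-0.038100, 0.369000) → end (x,ẋ)=(0.446846, 1.647896)
phase 2: p=0.0581, T=0.436, ωT=1.251320, cosh=1.890540, sinh=1.604413; start (x,ẋ)=(0.446846, 1.647896) → end (x,ẋ)=(1.714262, 4.905459)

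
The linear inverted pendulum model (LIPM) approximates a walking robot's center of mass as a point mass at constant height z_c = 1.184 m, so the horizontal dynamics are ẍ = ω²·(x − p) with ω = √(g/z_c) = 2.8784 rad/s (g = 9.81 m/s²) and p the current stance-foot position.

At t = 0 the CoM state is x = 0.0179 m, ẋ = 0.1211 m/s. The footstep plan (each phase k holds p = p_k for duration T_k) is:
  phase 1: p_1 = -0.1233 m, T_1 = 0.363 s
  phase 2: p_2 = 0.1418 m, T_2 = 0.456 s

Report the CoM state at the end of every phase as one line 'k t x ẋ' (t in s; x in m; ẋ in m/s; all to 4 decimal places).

1 0.3630 0.1547 0.6997
2 0.8190 0.5863 1.4578

phase 1: p=-0.1233, T=0.363, ωT=1.044859, cosh=1.597370, sinh=1.245628; start (x,ẋ)=(0.017900, 0.121100) → end (x,ẋ)=(0.154655, 0.699702)
phase 2: p=0.1418, T=0.456, ωT=1.312550, cosh=1.992385, sinh=1.723253; start (x,ẋ)=(0.154655, 0.699702) → end (x,ẋ)=(0.586312, 1.457839)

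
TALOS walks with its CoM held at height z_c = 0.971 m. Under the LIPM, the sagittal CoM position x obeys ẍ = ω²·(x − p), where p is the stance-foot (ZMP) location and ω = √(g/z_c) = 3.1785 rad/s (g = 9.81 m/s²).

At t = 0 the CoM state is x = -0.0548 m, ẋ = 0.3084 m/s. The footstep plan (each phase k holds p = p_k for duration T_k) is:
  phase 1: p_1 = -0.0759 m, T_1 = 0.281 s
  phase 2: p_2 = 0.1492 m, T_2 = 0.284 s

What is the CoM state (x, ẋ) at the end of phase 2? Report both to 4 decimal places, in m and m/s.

phase 1: p=-0.0759, T=0.281, ωT=0.893159, cosh=1.426097, sinh=1.016736; start (x,ẋ)=(-0.054800, 0.308400) → end (x,ẋ)=(0.052841, 0.507997)
phase 2: p=0.1492, T=0.284, ωT=0.902694, cosh=1.435857, sinh=1.030381; start (x,ẋ)=(0.052841, 0.507997) → end (x,ẋ)=(0.175521, 0.413830)

x = 0.1755, ẋ = 0.4138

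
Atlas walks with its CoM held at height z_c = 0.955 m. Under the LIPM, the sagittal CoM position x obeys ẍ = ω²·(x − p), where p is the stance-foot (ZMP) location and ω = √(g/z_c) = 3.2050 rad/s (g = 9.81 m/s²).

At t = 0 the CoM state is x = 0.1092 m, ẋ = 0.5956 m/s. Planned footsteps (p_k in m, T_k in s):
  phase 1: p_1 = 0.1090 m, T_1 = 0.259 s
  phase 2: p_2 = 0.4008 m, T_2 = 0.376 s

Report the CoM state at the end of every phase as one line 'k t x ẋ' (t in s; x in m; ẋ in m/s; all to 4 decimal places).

1 0.2590 0.2819 0.8135
2 0.6350 0.5700 0.9003

phase 1: p=0.1090, T=0.259, ωT=0.830095, cosh=1.364772, sinh=0.928764; start (x,ẋ)=(0.109200, 0.595600) → end (x,ẋ)=(0.281870, 0.813454)
phase 2: p=0.4008, T=0.376, ωT=1.205080, cosh=1.818347, sinh=1.518679; start (x,ẋ)=(0.281870, 0.813454) → end (x,ẋ)=(0.569996, 0.900263)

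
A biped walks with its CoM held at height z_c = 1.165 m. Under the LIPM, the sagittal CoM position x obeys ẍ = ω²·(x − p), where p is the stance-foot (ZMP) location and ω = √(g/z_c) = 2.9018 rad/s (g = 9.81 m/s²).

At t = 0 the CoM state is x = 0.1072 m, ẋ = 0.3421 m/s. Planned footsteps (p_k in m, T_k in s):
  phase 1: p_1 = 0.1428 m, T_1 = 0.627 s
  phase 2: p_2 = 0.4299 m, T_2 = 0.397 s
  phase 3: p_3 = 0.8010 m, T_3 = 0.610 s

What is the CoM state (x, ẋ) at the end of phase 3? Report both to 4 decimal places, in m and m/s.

phase 1: p=0.1428, T=0.627, ωT=1.819429, cosh=3.165226, sinh=3.003107; start (x,ẋ)=(0.107200, 0.342100) → end (x,ẋ)=(0.384161, 0.772590)
phase 2: p=0.4299, T=0.397, ωT=1.152015, cosh=1.740281, sinh=1.424281; start (x,ẋ)=(0.384161, 0.772590) → end (x,ẋ)=(0.729510, 1.155487)
phase 3: p=0.8010, T=0.610, ωT=1.770098, cosh=3.020873, sinh=2.850556; start (x,ẋ)=(0.729510, 1.155487) → end (x,ẋ)=(1.720120, 2.899232)

x = 1.7201, ẋ = 2.8992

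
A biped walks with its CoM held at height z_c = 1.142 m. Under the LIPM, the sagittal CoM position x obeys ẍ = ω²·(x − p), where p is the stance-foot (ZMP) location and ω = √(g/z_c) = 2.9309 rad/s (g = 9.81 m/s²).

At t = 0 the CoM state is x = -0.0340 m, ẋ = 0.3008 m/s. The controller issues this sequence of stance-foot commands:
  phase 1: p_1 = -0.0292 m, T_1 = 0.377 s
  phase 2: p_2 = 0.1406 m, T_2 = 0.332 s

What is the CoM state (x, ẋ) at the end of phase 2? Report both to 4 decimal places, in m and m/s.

phase 1: p=-0.0292, T=0.377, ωT=1.104949, cosh=1.675150, sinh=1.343922; start (x,ẋ)=(-0.034000, 0.300800) → end (x,ẋ)=(0.100687, 0.484978)
phase 2: p=0.1406, T=0.332, ωT=0.973059, cosh=1.511976, sinh=1.134050; start (x,ẋ)=(0.100687, 0.484978) → end (x,ẋ)=(0.267904, 0.600612)

x = 0.2679, ẋ = 0.6006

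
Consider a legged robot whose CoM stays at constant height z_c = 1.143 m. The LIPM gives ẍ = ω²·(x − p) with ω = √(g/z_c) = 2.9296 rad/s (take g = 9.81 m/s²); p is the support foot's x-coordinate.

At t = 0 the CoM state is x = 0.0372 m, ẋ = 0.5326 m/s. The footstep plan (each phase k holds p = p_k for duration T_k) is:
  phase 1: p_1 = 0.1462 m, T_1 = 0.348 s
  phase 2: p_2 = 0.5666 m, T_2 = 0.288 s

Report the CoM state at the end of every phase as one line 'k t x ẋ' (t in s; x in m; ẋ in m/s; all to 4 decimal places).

phase 1: p=0.1462, T=0.348, ωT=1.019501, cosh=1.566293, sinh=1.205518; start (x,ẋ)=(0.037200, 0.532600) → end (x,ẋ)=(0.194637, 0.449254)
phase 2: p=0.5666, T=0.288, ωT=0.843725, cosh=1.377558, sinh=0.947453; start (x,ẋ)=(0.194637, 0.449254) → end (x,ẋ)=(0.199491, -0.413569)

1 0.3480 0.1946 0.4493
2 0.6360 0.1995 -0.4136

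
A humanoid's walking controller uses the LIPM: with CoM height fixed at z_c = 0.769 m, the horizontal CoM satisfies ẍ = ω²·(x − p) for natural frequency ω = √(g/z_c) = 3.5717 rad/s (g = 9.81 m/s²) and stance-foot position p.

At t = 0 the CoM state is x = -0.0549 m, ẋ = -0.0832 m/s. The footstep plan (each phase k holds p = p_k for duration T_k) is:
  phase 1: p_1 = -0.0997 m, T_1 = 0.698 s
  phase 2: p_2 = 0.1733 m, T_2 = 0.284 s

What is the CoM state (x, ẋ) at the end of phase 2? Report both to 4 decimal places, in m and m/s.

phase 1: p=-0.0997, T=0.698, ωT=2.493047, cosh=6.090368, sinh=6.007710; start (x,ẋ)=(-0.054900, -0.083200) → end (x,ẋ)=(0.033204, 0.454588)
phase 2: p=0.1733, T=0.284, ωT=1.014363, cosh=1.560120, sinh=1.197486; start (x,ẋ)=(0.033204, 0.454588) → end (x,ẋ)=(0.107143, 0.110010)

x = 0.1071, ẋ = 0.1100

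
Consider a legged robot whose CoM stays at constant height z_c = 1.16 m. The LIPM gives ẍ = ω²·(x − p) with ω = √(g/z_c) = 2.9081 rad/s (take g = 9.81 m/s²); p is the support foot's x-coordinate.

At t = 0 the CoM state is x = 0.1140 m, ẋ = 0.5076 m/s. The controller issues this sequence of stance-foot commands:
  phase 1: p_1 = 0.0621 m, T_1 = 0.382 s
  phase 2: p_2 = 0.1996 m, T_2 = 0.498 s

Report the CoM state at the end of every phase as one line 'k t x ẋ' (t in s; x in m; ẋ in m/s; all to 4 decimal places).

phase 1: p=0.0621, T=0.382, ωT=1.110894, cosh=1.683169, sinh=1.353904; start (x,ẋ)=(0.114000, 0.507600) → end (x,ẋ)=(0.385776, 1.058722)
phase 2: p=0.1996, T=0.498, ωT=1.448234, cosh=2.245288, sinh=2.010303; start (x,ẋ)=(0.385776, 1.058722) → end (x,ẋ)=(1.349490, 3.465553)

1 0.3820 0.3858 1.0587
2 0.8800 1.3495 3.4656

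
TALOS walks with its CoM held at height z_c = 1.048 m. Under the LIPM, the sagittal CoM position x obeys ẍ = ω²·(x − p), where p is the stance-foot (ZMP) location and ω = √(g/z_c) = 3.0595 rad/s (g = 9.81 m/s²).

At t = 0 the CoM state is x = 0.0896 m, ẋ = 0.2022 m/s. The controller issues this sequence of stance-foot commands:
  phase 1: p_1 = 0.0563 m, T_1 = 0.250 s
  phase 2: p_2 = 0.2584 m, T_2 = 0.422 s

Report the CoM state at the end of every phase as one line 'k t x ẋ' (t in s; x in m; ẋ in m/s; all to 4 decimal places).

phase 1: p=0.0563, T=0.250, ωT=0.764875, cosh=1.307059, sinh=0.841667; start (x,ẋ)=(0.089600, 0.202200) → end (x,ẋ)=(0.155450, 0.350037)
phase 2: p=0.2584, T=0.422, ωT=1.291109, cosh=1.955892, sinh=1.680926; start (x,ẋ)=(0.155450, 0.350037) → end (x,ẋ)=(0.249356, 0.155186)

1 0.2500 0.1555 0.3500
2 0.6720 0.2494 0.1552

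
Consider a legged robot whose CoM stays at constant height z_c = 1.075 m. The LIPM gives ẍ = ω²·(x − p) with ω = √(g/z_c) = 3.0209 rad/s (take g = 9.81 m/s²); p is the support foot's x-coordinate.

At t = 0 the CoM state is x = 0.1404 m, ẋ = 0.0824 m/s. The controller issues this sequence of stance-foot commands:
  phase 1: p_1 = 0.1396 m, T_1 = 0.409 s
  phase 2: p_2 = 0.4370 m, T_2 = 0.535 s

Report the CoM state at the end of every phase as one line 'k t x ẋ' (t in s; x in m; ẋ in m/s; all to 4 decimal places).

phase 1: p=0.1396, T=0.409, ωT=1.235548, cosh=1.865470, sinh=1.574794; start (x,ẋ)=(0.140400, 0.082400) → end (x,ẋ)=(0.184047, 0.157521)
phase 2: p=0.4370, T=0.535, ωT=1.616182, cosh=2.616244, sinh=2.417588; start (x,ẋ)=(0.184047, 0.157521) → end (x,ẋ)=(-0.098724, -1.435274)

1 0.4090 0.1840 0.1575
2 0.9440 -0.0987 -1.4353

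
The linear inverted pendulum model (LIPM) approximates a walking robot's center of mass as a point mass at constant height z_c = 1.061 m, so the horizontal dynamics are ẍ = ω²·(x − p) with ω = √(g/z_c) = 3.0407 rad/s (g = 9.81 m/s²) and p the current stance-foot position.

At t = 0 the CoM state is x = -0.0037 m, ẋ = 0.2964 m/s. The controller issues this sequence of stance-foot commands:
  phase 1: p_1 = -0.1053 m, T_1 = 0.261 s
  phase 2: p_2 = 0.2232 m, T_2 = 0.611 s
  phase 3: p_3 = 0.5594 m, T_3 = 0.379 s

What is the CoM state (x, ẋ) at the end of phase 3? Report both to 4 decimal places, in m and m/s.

phase 1: p=-0.1053, T=0.261, ωT=0.793623, cosh=1.331798, sinh=0.879595; start (x,ẋ)=(-0.003700, 0.296400) → end (x,ẋ)=(0.115751, 0.666483)
phase 2: p=0.2232, T=0.611, ωT=1.857868, cosh=3.283029, sinh=3.127025; start (x,ẋ)=(0.115751, 0.666483) → end (x,ẋ)=(0.555847, 1.166425)
phase 3: p=0.5594, T=0.379, ωT=1.152425, cosh=1.740866, sinh=1.424996; start (x,ẋ)=(0.555847, 1.166425) → end (x,ẋ)=(1.099849, 2.015195)

x = 1.0998, ẋ = 2.0152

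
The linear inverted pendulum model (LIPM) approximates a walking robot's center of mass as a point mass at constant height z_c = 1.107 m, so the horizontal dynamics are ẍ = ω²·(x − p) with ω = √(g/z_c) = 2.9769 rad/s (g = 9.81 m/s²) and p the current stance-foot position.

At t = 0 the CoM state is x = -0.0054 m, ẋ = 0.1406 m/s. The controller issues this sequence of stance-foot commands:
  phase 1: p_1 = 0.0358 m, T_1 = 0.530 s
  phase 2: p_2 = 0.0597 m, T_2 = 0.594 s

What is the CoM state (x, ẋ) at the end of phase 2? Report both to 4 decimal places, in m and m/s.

phase 1: p=0.0358, T=0.530, ωT=1.577757, cosh=2.525258, sinh=2.318820; start (x,ẋ)=(-0.005400, 0.140600) → end (x,ẋ)=(0.041278, 0.070652)
phase 2: p=0.0597, T=0.594, ωT=1.768279, cosh=3.015691, sinh=2.845065; start (x,ẋ)=(0.041278, 0.070652) → end (x,ẋ)=(0.071668, 0.057040)

x = 0.0717, ẋ = 0.0570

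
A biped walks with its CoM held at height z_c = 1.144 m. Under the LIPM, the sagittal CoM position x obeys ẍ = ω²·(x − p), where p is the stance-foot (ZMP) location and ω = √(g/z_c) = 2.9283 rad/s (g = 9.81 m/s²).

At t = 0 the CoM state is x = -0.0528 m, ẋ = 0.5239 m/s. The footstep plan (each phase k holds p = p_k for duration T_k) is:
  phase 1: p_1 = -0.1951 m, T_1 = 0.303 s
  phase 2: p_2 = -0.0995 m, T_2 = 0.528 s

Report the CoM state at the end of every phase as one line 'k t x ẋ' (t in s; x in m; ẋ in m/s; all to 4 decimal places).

1 0.3030 0.1874 1.1642
2 0.8310 1.4949 4.7379

phase 1: p=-0.1951, T=0.303, ωT=0.887275, cosh=1.420140, sinh=1.008363; start (x,ẋ)=(-0.052800, 0.523900) → end (x,ẋ)=(0.187391, 1.164193)
phase 2: p=-0.0995, T=0.528, ωT=1.546142, cosh=2.453199, sinh=2.240131; start (x,ẋ)=(0.187391, 1.164193) → end (x,ẋ)=(1.494902, 4.737941)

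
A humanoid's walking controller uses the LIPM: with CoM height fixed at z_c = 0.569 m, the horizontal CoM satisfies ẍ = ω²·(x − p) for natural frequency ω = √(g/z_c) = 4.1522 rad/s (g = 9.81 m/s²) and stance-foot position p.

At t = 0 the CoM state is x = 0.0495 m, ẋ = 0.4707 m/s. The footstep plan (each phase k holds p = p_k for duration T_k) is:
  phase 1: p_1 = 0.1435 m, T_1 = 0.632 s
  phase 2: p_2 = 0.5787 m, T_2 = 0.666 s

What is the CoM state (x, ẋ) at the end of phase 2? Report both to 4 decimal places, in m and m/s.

phase 1: p=0.1435, T=0.632, ωT=2.624190, cosh=6.932950, sinh=6.860452; start (x,ẋ)=(0.049500, 0.470700) → end (x,ẋ)=(0.269514, 0.585659)
phase 2: p=0.5787, T=0.666, ωT=2.765365, cosh=7.973897, sinh=7.910943; start (x,ẋ)=(0.269514, 0.585659) → end (x,ẋ)=(-0.770893, -5.486090)

x = -0.7709, ẋ = -5.4861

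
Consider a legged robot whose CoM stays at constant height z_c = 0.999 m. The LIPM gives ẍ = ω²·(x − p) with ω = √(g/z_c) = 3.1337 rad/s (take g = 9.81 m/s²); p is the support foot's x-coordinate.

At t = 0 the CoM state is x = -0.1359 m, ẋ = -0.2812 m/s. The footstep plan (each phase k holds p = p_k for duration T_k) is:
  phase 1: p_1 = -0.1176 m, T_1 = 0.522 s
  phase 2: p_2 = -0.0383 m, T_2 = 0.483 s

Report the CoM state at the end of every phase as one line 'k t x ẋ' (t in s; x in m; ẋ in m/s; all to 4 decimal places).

1 0.5220 -0.3879 -0.8908
2 1.0050 -1.4854 -4.4896

phase 1: p=-0.1176, T=0.522, ωT=1.635791, cosh=2.664159, sinh=2.469360; start (x,ẋ)=(-0.135900, -0.281200) → end (x,ẋ)=(-0.387940, -0.890771)
phase 2: p=-0.0383, T=0.483, ωT=1.513577, cosh=2.381537, sinh=2.161416; start (x,ẋ)=(-0.387940, -0.890771) → end (x,ẋ)=(-1.485375, -4.489597)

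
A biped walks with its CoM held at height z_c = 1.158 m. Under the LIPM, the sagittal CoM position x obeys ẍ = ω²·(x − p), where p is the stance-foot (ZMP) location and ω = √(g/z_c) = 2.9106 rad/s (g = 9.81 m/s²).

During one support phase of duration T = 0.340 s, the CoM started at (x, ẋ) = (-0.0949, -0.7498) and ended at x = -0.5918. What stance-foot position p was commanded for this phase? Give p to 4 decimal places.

p = 0.2785

ωT = 2.9106·0.340 = 0.989604; cosh(ωT) = 1.530946, sinh(ωT) = 1.159223
x(T) = p + (x₀−p)·cosh(ωT) + (ẋ₀/ω)·sinh(ωT) ⇒ p·(1 − cosh) = x(T) − x₀·cosh − (ẋ₀/ω)·sinh
numerator   = -0.5918 − (-0.0949)·1.530946 − (-0.7498/2.9106)·1.159223 = -0.147886
denominator = 1 − 1.530946 = -0.530946
p = -0.147886 / -0.530946 = 0.2785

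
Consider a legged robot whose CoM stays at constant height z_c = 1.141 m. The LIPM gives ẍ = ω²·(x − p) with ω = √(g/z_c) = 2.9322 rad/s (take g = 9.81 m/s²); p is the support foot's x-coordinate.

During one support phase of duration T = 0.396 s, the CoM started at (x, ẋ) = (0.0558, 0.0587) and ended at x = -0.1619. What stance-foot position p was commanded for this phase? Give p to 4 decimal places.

p = 0.3830

ωT = 2.9322·0.396 = 1.161151; cosh(ωT) = 1.753367, sinh(ωT) = 1.440241
x(T) = p + (x₀−p)·cosh(ωT) + (ẋ₀/ω)·sinh(ωT) ⇒ p·(1 − cosh) = x(T) − x₀·cosh − (ẋ₀/ω)·sinh
numerator   = -0.1619 − (0.0558)·1.753367 − (0.0587/2.9322)·1.440241 = -0.288570
denominator = 1 − 1.753367 = -0.753367
p = -0.288570 / -0.753367 = 0.3830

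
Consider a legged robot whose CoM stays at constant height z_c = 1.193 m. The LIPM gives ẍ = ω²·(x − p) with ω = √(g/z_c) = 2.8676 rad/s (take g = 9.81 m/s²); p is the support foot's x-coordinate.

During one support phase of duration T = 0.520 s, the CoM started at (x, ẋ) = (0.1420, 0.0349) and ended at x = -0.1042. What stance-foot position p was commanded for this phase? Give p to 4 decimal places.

p = 0.3458

ωT = 2.8676·0.520 = 1.491152; cosh(ωT) = 2.333662, sinh(ωT) = 2.108548
x(T) = p + (x₀−p)·cosh(ωT) + (ẋ₀/ω)·sinh(ωT) ⇒ p·(1 − cosh) = x(T) − x₀·cosh − (ẋ₀/ω)·sinh
numerator   = -0.1042 − (0.1420)·2.333662 − (0.0349/2.8676)·2.108548 = -0.461242
denominator = 1 − 2.333662 = -1.333662
p = -0.461242 / -1.333662 = 0.3458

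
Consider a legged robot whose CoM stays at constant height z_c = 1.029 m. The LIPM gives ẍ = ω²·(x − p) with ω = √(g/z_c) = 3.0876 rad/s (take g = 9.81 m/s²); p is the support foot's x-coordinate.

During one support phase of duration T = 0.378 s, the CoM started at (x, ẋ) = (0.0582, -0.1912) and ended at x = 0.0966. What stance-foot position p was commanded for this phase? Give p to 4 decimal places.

ωT = 3.0876·0.378 = 1.167113; cosh(ωT) = 1.761984, sinh(ωT) = 1.450720
x(T) = p + (x₀−p)·cosh(ωT) + (ẋ₀/ω)·sinh(ωT) ⇒ p·(1 − cosh) = x(T) − x₀·cosh − (ẋ₀/ω)·sinh
numerator   = 0.0966 − (0.0582)·1.761984 − (-0.1912/3.0876)·1.450720 = 0.083889
denominator = 1 − 1.761984 = -0.761984
p = 0.083889 / -0.761984 = -0.1101

p = -0.1101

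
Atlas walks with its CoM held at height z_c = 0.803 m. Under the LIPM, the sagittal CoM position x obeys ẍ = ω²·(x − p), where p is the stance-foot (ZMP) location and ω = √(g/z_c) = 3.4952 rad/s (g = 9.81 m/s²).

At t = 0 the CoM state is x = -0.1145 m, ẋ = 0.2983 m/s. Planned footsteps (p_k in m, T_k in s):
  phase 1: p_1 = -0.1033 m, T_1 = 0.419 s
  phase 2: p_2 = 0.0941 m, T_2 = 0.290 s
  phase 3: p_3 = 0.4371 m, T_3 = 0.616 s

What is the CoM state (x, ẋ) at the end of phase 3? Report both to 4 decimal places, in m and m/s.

x = 0.3986, ẋ = 0.0372

phase 1: p=-0.1033, T=0.419, ωT=1.464489, cosh=2.278264, sinh=2.047068; start (x,ẋ)=(-0.114500, 0.298300) → end (x,ẋ)=(0.045892, 0.599471)
phase 2: p=0.0941, T=0.290, ωT=1.013608, cosh=1.559216, sinh=1.196309; start (x,ẋ)=(0.045892, 0.599471) → end (x,ẋ)=(0.224115, 0.733130)
phase 3: p=0.4371, T=0.616, ωT=2.153043, cosh=4.363577, sinh=4.247447; start (x,ẋ)=(0.224115, 0.733130) → end (x,ẋ)=(0.398640, 0.037162)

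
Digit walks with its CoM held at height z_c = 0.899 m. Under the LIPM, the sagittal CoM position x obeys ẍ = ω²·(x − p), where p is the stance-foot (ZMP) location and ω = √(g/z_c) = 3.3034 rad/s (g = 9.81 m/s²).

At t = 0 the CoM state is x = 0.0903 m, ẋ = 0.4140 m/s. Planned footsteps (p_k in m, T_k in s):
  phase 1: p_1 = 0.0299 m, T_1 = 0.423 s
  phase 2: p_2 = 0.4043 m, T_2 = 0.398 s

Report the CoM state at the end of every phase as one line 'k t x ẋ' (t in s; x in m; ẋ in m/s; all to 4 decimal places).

phase 1: p=0.0299, T=0.423, ωT=1.397338, cosh=2.145837, sinh=1.898583; start (x,ẋ)=(0.090300, 0.414000) → end (x,ẋ)=(0.397449, 1.267192)
phase 2: p=0.4043, T=0.398, ωT=1.314753, cosh=1.996186, sinh=1.727646; start (x,ẋ)=(0.397449, 1.267192) → end (x,ẋ)=(1.053354, 2.490454)

1 0.4230 0.3974 1.2672
2 0.8210 1.0534 2.4905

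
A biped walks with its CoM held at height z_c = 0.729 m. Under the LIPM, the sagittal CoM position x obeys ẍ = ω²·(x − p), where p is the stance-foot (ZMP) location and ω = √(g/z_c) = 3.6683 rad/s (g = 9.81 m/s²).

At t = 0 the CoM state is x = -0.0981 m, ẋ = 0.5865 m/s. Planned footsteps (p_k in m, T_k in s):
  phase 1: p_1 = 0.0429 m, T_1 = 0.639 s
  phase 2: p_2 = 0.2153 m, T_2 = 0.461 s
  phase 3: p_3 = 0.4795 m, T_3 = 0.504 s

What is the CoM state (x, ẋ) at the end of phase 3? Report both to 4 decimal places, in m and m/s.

phase 1: p=0.0429, T=0.639, ωT=2.344044, cosh=5.259620, sinh=5.163681; start (x,ẋ)=(-0.098100, 0.586500) → end (x,ẋ)=(0.126880, 0.413955)
phase 2: p=0.2153, T=0.461, ωT=1.691086, cosh=2.804845, sinh=2.620526; start (x,ẋ)=(0.126880, 0.413955) → end (x,ẋ)=(0.263013, 0.311109)
phase 3: p=0.4795, T=0.504, ωT=1.848823, cosh=3.254881, sinh=3.097459; start (x,ẋ)=(0.263013, 0.311109) → end (x,ẋ)=(0.037557, -1.447190)

x = 0.0376, ẋ = -1.4472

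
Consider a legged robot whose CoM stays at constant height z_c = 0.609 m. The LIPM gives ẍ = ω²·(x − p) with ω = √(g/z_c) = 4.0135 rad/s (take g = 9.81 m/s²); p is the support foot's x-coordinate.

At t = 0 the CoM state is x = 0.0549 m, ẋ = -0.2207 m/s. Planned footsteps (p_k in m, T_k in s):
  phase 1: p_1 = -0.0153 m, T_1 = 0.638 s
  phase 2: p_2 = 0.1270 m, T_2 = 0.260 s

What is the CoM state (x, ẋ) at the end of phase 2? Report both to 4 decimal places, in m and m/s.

x = 0.1811, ẋ = 0.4047

phase 1: p=-0.0153, T=0.638, ωT=2.560613, cosh=6.510503, sinh=6.433246; start (x,ẋ)=(0.054900, -0.220700) → end (x,ẋ)=(0.087977, 0.375684)
phase 2: p=0.1270, T=0.260, ωT=1.043510, cosh=1.595691, sinh=1.243474; start (x,ẋ)=(0.087977, 0.375684) → end (x,ẋ)=(0.181127, 0.404724)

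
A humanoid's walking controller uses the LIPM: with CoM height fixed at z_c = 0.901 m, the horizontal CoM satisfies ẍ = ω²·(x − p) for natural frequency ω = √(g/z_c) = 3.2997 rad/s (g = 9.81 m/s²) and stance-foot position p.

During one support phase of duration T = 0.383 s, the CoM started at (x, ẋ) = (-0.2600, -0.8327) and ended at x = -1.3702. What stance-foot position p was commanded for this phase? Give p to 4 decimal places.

p = 0.5079

ωT = 3.2997·0.383 = 1.263785; cosh(ωT) = 1.910687, sinh(ωT) = 1.628104
x(T) = p + (x₀−p)·cosh(ωT) + (ẋ₀/ω)·sinh(ωT) ⇒ p·(1 − cosh) = x(T) − x₀·cosh − (ẋ₀/ω)·sinh
numerator   = -1.3702 − (-0.2600)·1.910687 − (-0.8327/3.2997)·1.628104 = -0.462559
denominator = 1 − 1.910687 = -0.910687
p = -0.462559 / -0.910687 = 0.5079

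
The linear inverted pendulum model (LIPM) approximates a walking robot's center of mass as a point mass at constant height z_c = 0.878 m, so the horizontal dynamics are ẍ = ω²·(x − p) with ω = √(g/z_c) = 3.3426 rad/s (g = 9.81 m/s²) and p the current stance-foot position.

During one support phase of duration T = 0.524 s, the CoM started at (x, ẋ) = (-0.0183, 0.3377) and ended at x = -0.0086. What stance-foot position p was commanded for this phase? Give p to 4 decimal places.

p = 0.1202

ωT = 3.3426·0.524 = 1.751522; cosh(ωT) = 2.968440, sinh(ωT) = 2.794930
x(T) = p + (x₀−p)·cosh(ωT) + (ẋ₀/ω)·sinh(ωT) ⇒ p·(1 − cosh) = x(T) − x₀·cosh − (ẋ₀/ω)·sinh
numerator   = -0.0086 − (-0.0183)·2.968440 − (0.3377/3.3426)·2.794930 = -0.236647
denominator = 1 − 2.968440 = -1.968440
p = -0.236647 / -1.968440 = 0.1202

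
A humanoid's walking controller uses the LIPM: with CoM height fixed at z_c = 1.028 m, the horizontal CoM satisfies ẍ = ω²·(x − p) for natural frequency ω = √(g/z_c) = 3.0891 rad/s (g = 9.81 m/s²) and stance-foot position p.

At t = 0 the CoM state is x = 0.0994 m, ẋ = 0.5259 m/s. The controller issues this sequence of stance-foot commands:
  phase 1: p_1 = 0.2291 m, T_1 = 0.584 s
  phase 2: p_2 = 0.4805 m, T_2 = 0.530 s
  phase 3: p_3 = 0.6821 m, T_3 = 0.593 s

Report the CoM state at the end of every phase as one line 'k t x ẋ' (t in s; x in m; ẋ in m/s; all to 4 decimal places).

phase 1: p=0.2291, T=0.584, ωT=1.804034, cosh=3.119368, sinh=2.954735; start (x,ẋ)=(0.099400, 0.525900) → end (x,ẋ)=(0.327543, 0.456643)
phase 2: p=0.4805, T=0.530, ωT=1.637223, cosh=2.667696, sinh=2.473177; start (x,ẋ)=(0.327543, 0.456643) → end (x,ẋ)=(0.438052, 0.049610)
phase 3: p=0.6821, T=0.593, ωT=1.831836, cosh=3.202732, sinh=3.042613; start (x,ẋ)=(0.438052, 0.049610) → end (x,ẋ)=(-0.050656, -2.134902)

1 0.5840 0.3275 0.4566
2 1.1140 0.4381 0.0496
3 1.7070 -0.0507 -2.1349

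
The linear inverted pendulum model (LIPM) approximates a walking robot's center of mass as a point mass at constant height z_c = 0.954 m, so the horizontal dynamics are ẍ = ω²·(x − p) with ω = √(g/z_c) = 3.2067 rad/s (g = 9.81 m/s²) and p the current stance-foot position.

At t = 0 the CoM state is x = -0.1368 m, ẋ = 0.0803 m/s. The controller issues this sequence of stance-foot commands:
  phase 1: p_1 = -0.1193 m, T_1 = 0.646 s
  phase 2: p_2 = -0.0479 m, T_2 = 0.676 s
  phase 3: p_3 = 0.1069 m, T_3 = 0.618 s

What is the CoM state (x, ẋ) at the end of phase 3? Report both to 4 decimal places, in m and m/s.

phase 1: p=-0.1193, T=0.646, ωT=2.071528, cosh=4.031468, sinh=3.905475; start (x,ẋ)=(-0.136800, 0.080300) → end (x,ẋ)=(-0.092052, 0.104562)
phase 2: p=-0.0479, T=0.676, ωT=2.167729, cosh=4.426428, sinh=4.311991; start (x,ẋ)=(-0.092052, 0.104562) → end (x,ẋ)=(-0.102735, -0.147670)
phase 3: p=0.1069, T=0.618, ωT=1.981741, cosh=3.696595, sinh=3.558766; start (x,ẋ)=(-0.102735, -0.147670) → end (x,ẋ)=(-0.831916, -2.938201)

x = -0.8319, ẋ = -2.9382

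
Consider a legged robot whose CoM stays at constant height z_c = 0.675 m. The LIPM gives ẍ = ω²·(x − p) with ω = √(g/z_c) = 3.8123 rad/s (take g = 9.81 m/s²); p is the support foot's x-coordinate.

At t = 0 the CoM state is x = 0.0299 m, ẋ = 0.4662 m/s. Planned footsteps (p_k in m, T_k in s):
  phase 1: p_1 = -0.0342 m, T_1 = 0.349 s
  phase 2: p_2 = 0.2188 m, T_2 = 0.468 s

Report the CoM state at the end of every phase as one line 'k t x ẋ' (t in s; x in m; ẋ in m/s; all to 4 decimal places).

phase 1: p=-0.0342, T=0.349, ωT=1.330493, cosh=2.023627, sinh=1.759280; start (x,ẋ)=(0.029900, 0.466200) → end (x,ẋ)=(0.310654, 1.373327)
phase 2: p=0.2188, T=0.468, ωT=1.784156, cosh=3.061247, sinh=2.893308; start (x,ẋ)=(0.310654, 1.373327) → end (x,ẋ)=(1.542261, 5.217257)

1 0.3490 0.3107 1.3733
2 0.8170 1.5423 5.2173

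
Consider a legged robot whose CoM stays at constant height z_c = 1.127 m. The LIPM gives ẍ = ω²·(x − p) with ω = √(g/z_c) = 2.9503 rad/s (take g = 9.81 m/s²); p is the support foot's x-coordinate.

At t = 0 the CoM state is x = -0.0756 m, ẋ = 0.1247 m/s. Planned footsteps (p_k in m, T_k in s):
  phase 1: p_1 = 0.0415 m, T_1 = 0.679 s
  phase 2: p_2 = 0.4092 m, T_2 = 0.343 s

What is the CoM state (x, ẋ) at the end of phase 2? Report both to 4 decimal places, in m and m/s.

phase 1: p=0.0415, T=0.679, ωT=2.003254, cosh=3.774016, sinh=3.639121; start (x,ẋ)=(-0.075600, 0.124700) → end (x,ẋ)=(-0.246623, -0.786624)
phase 2: p=0.4092, T=0.343, ωT=1.011953, cosh=1.557238, sinh=1.193730; start (x,ẋ)=(-0.246623, -0.786624) → end (x,ẋ)=(-0.930351, -3.534679)

x = -0.9304, ẋ = -3.5347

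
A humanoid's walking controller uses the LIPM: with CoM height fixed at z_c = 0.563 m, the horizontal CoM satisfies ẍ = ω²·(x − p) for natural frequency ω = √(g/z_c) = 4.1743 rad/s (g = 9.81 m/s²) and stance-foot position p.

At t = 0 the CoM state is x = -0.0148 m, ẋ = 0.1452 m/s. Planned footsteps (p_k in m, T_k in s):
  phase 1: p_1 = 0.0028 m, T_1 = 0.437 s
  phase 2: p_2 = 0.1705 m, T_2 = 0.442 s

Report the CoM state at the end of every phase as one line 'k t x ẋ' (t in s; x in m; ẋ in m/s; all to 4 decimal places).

phase 1: p=0.0028, T=0.437, ωT=1.824169, cosh=3.179497, sinh=3.018146; start (x,ẋ)=(-0.014800, 0.145200) → end (x,ẋ)=(0.051825, 0.239927)
phase 2: p=0.1705, T=0.442, ωT=1.845041, cosh=3.243188, sinh=3.085169; start (x,ẋ)=(0.051825, 0.239927) → end (x,ẋ)=(-0.037059, -0.750221)

1 0.4370 0.0518 0.2399
2 0.8790 -0.0371 -0.7502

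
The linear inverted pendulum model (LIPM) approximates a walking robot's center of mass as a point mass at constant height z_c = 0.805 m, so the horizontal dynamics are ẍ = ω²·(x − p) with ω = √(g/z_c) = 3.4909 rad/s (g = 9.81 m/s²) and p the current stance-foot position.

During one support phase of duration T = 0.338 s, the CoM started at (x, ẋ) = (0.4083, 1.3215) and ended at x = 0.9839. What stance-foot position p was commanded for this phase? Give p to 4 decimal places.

p = 0.3855

ωT = 3.4909·0.338 = 1.179924; cosh(ωT) = 1.780715, sinh(ωT) = 1.473413
x(T) = p + (x₀−p)·cosh(ωT) + (ẋ₀/ω)·sinh(ωT) ⇒ p·(1 − cosh) = x(T) − x₀·cosh − (ẋ₀/ω)·sinh
numerator   = 0.9839 − (0.4083)·1.780715 − (1.3215/3.4909)·1.473413 = -0.300935
denominator = 1 − 1.780715 = -0.780715
p = -0.300935 / -0.780715 = 0.3855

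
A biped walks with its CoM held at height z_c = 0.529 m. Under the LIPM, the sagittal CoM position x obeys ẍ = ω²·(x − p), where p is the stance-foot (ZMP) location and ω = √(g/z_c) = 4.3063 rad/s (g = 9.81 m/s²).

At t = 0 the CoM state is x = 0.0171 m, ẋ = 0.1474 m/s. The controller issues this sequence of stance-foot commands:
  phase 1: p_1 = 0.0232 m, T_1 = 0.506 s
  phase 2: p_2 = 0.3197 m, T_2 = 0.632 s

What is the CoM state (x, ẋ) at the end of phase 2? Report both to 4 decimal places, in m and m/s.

phase 1: p=0.0232, T=0.506, ωT=2.178988, cosh=4.475256, sinh=4.362100; start (x,ẋ)=(0.017100, 0.147400) → end (x,ẋ)=(0.145211, 0.545067)
phase 2: p=0.3197, T=0.632, ωT=2.721582, cosh=7.635061, sinh=7.569290; start (x,ẋ)=(0.145211, 0.545067) → end (x,ẋ)=(-0.054457, -1.525961)

x = -0.0545, ẋ = -1.5260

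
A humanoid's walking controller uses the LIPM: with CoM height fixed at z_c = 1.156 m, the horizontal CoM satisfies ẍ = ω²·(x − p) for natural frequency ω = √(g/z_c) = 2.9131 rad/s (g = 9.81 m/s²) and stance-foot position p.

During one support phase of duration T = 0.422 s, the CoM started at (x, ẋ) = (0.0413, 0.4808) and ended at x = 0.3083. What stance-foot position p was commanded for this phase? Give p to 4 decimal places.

ωT = 2.9131·0.422 = 1.229328; cosh(ωT) = 1.855710, sinh(ωT) = 1.563221
x(T) = p + (x₀−p)·cosh(ωT) + (ẋ₀/ω)·sinh(ωT) ⇒ p·(1 − cosh) = x(T) − x₀·cosh − (ẋ₀/ω)·sinh
numerator   = 0.3083 − (0.0413)·1.855710 − (0.4808/2.9131)·1.563221 = -0.026347
denominator = 1 − 1.855710 = -0.855710
p = -0.026347 / -0.855710 = 0.0308

p = 0.0308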